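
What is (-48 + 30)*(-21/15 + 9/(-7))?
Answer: 1692/35 ≈ 48.343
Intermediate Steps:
(-48 + 30)*(-21/15 + 9/(-7)) = -18*(-21*1/15 + 9*(-1/7)) = -18*(-7/5 - 9/7) = -18*(-94/35) = 1692/35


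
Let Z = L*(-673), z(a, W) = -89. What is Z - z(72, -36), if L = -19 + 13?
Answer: 4127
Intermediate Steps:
L = -6
Z = 4038 (Z = -6*(-673) = 4038)
Z - z(72, -36) = 4038 - 1*(-89) = 4038 + 89 = 4127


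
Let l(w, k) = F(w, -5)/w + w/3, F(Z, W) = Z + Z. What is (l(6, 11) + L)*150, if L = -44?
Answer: -6000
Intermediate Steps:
F(Z, W) = 2*Z
l(w, k) = 2 + w/3 (l(w, k) = (2*w)/w + w/3 = 2 + w*(⅓) = 2 + w/3)
(l(6, 11) + L)*150 = ((2 + (⅓)*6) - 44)*150 = ((2 + 2) - 44)*150 = (4 - 44)*150 = -40*150 = -6000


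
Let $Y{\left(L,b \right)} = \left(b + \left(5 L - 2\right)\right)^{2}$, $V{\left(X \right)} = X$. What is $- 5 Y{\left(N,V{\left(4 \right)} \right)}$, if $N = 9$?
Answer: $-11045$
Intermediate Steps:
$Y{\left(L,b \right)} = \left(-2 + b + 5 L\right)^{2}$ ($Y{\left(L,b \right)} = \left(b + \left(-2 + 5 L\right)\right)^{2} = \left(-2 + b + 5 L\right)^{2}$)
$- 5 Y{\left(N,V{\left(4 \right)} \right)} = - 5 \left(-2 + 4 + 5 \cdot 9\right)^{2} = - 5 \left(-2 + 4 + 45\right)^{2} = - 5 \cdot 47^{2} = \left(-5\right) 2209 = -11045$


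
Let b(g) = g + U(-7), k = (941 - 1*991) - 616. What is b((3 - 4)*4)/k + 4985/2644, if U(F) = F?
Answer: 1674547/880452 ≈ 1.9019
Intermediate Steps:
k = -666 (k = (941 - 991) - 616 = -50 - 616 = -666)
b(g) = -7 + g (b(g) = g - 7 = -7 + g)
b((3 - 4)*4)/k + 4985/2644 = (-7 + (3 - 4)*4)/(-666) + 4985/2644 = (-7 - 1*4)*(-1/666) + 4985*(1/2644) = (-7 - 4)*(-1/666) + 4985/2644 = -11*(-1/666) + 4985/2644 = 11/666 + 4985/2644 = 1674547/880452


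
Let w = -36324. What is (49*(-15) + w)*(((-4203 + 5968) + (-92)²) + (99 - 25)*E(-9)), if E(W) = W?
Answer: -354395217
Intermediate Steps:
(49*(-15) + w)*(((-4203 + 5968) + (-92)²) + (99 - 25)*E(-9)) = (49*(-15) - 36324)*(((-4203 + 5968) + (-92)²) + (99 - 25)*(-9)) = (-735 - 36324)*((1765 + 8464) + 74*(-9)) = -37059*(10229 - 666) = -37059*9563 = -354395217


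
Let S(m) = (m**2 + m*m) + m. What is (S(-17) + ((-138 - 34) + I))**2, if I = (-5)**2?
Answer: 171396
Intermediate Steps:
I = 25
S(m) = m + 2*m**2 (S(m) = (m**2 + m**2) + m = 2*m**2 + m = m + 2*m**2)
(S(-17) + ((-138 - 34) + I))**2 = (-17*(1 + 2*(-17)) + ((-138 - 34) + 25))**2 = (-17*(1 - 34) + (-172 + 25))**2 = (-17*(-33) - 147)**2 = (561 - 147)**2 = 414**2 = 171396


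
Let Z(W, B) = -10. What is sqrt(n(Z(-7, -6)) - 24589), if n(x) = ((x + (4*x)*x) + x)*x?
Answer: I*sqrt(28389) ≈ 168.49*I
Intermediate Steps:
n(x) = x*(2*x + 4*x**2) (n(x) = ((x + 4*x**2) + x)*x = (2*x + 4*x**2)*x = x*(2*x + 4*x**2))
sqrt(n(Z(-7, -6)) - 24589) = sqrt((-10)**2*(2 + 4*(-10)) - 24589) = sqrt(100*(2 - 40) - 24589) = sqrt(100*(-38) - 24589) = sqrt(-3800 - 24589) = sqrt(-28389) = I*sqrt(28389)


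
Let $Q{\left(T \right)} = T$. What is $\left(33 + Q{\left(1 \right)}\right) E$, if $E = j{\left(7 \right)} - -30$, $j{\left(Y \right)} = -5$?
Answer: $850$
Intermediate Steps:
$E = 25$ ($E = -5 - -30 = -5 + 30 = 25$)
$\left(33 + Q{\left(1 \right)}\right) E = \left(33 + 1\right) 25 = 34 \cdot 25 = 850$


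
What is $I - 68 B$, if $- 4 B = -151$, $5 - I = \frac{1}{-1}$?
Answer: $-2561$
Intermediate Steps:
$I = 6$ ($I = 5 - \frac{1}{-1} = 5 - -1 = 5 + 1 = 6$)
$B = \frac{151}{4}$ ($B = \left(- \frac{1}{4}\right) \left(-151\right) = \frac{151}{4} \approx 37.75$)
$I - 68 B = 6 - 2567 = -2561$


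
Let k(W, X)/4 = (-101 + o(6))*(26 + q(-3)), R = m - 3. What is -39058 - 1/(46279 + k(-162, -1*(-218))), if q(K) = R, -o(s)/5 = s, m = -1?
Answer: -1357304559/34751 ≈ -39058.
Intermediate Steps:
o(s) = -5*s
R = -4 (R = -1 - 3 = -4)
q(K) = -4
k(W, X) = -11528 (k(W, X) = 4*((-101 - 5*6)*(26 - 4)) = 4*((-101 - 30)*22) = 4*(-131*22) = 4*(-2882) = -11528)
-39058 - 1/(46279 + k(-162, -1*(-218))) = -39058 - 1/(46279 - 11528) = -39058 - 1/34751 = -1357304559/34751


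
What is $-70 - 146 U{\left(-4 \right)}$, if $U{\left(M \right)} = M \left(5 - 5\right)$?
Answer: $-70$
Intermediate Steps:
$U{\left(M \right)} = 0$ ($U{\left(M \right)} = M 0 = 0$)
$-70 - 146 U{\left(-4 \right)} = -70 - 0 = -70 + 0 = -70$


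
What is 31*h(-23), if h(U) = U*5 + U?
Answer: -4278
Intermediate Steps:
h(U) = 6*U (h(U) = 5*U + U = 6*U)
31*h(-23) = 31*(6*(-23)) = 31*(-138) = -4278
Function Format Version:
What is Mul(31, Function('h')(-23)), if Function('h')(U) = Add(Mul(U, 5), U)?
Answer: -4278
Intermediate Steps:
Function('h')(U) = Mul(6, U) (Function('h')(U) = Add(Mul(5, U), U) = Mul(6, U))
Mul(31, Function('h')(-23)) = Mul(31, Mul(6, -23)) = Mul(31, -138) = -4278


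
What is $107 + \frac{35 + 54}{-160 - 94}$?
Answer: $\frac{27089}{254} \approx 106.65$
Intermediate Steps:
$107 + \frac{35 + 54}{-160 - 94} = 107 + \frac{89}{-254} = 107 + 89 \left(- \frac{1}{254}\right) = 107 - \frac{89}{254} = \frac{27089}{254}$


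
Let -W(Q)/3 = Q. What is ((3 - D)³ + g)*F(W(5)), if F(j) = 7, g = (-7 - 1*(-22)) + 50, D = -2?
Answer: 1330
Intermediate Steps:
W(Q) = -3*Q
g = 65 (g = (-7 + 22) + 50 = 15 + 50 = 65)
((3 - D)³ + g)*F(W(5)) = ((3 - 1*(-2))³ + 65)*7 = ((3 + 2)³ + 65)*7 = (5³ + 65)*7 = (125 + 65)*7 = 190*7 = 1330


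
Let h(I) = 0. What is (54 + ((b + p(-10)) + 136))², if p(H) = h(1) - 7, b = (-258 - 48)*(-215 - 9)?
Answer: 4723400529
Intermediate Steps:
b = 68544 (b = -306*(-224) = 68544)
p(H) = -7 (p(H) = 0 - 7 = -7)
(54 + ((b + p(-10)) + 136))² = (54 + ((68544 - 7) + 136))² = (54 + (68537 + 136))² = (54 + 68673)² = 68727² = 4723400529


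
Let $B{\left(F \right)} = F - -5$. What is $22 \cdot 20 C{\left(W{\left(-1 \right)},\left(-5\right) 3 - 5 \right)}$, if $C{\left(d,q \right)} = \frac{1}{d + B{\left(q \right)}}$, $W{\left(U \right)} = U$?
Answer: $- \frac{55}{2} \approx -27.5$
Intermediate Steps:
$B{\left(F \right)} = 5 + F$ ($B{\left(F \right)} = F + 5 = 5 + F$)
$C{\left(d,q \right)} = \frac{1}{5 + d + q}$ ($C{\left(d,q \right)} = \frac{1}{d + \left(5 + q\right)} = \frac{1}{5 + d + q}$)
$22 \cdot 20 C{\left(W{\left(-1 \right)},\left(-5\right) 3 - 5 \right)} = \frac{22 \cdot 20}{5 - 1 - 20} = \frac{440}{5 - 1 - 20} = \frac{440}{-16} = 440 \left(- \frac{1}{16}\right) = - \frac{55}{2}$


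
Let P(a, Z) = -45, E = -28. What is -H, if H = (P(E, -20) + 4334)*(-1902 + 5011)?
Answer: -13334501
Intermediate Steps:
H = 13334501 (H = (-45 + 4334)*(-1902 + 5011) = 4289*3109 = 13334501)
-H = -1*13334501 = -13334501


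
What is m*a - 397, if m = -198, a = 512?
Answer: -101773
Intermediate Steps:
m*a - 397 = -198*512 - 397 = -101376 - 397 = -101773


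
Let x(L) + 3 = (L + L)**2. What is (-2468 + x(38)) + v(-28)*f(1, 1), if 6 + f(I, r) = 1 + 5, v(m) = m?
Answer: 3305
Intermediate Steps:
x(L) = -3 + 4*L**2 (x(L) = -3 + (L + L)**2 = -3 + (2*L)**2 = -3 + 4*L**2)
f(I, r) = 0 (f(I, r) = -6 + (1 + 5) = -6 + 6 = 0)
(-2468 + x(38)) + v(-28)*f(1, 1) = (-2468 + (-3 + 4*38**2)) - 28*0 = (-2468 + (-3 + 4*1444)) + 0 = (-2468 + (-3 + 5776)) + 0 = (-2468 + 5773) + 0 = 3305 + 0 = 3305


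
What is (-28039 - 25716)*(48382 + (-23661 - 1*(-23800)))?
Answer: -2608246355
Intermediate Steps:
(-28039 - 25716)*(48382 + (-23661 - 1*(-23800))) = -53755*(48382 + (-23661 + 23800)) = -53755*(48382 + 139) = -53755*48521 = -2608246355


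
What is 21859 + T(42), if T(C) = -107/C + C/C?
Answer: 918013/42 ≈ 21857.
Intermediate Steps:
T(C) = 1 - 107/C (T(C) = -107/C + 1 = 1 - 107/C)
21859 + T(42) = 21859 + (-107 + 42)/42 = 21859 + (1/42)*(-65) = 21859 - 65/42 = 918013/42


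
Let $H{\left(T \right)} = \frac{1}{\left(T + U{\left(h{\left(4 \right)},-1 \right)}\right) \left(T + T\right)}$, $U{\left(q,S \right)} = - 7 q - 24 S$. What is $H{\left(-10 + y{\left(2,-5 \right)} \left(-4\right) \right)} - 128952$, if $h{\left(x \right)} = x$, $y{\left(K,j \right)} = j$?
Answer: $- \frac{15474239}{120} \approx -1.2895 \cdot 10^{5}$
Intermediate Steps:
$U{\left(q,S \right)} = - 24 S - 7 q$
$H{\left(T \right)} = \frac{1}{2 T \left(-4 + T\right)}$ ($H{\left(T \right)} = \frac{1}{\left(T - 4\right) \left(T + T\right)} = \frac{1}{\left(T + \left(24 - 28\right)\right) 2 T} = \frac{1}{\left(T - 4\right) 2 T} = \frac{1}{\left(-4 + T\right) 2 T} = \frac{1}{2 T \left(-4 + T\right)}$)
$H{\left(-10 + y{\left(2,-5 \right)} \left(-4\right) \right)} - 128952 = \frac{1}{2 \left(-10 - -20\right) \left(-4 - -10\right)} - 128952 = \frac{1}{2 \left(-10 + 20\right) \left(-4 + \left(-10 + 20\right)\right)} - 128952 = \frac{1}{2 \cdot 10 \left(-4 + 10\right)} - 128952 = \frac{1}{2} \cdot \frac{1}{10} \cdot \frac{1}{6} - 128952 = \frac{1}{120} - 128952 = - \frac{15474239}{120}$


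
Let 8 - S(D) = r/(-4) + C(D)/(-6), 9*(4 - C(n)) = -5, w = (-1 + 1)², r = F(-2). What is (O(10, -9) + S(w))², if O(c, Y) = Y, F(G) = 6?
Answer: 1156/729 ≈ 1.5857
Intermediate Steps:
r = 6
w = 0 (w = 0² = 0)
C(n) = 41/9 (C(n) = 4 - ⅑*(-5) = 4 + 5/9 = 41/9)
S(D) = 277/27 (S(D) = 8 - (6/(-4) + (41/9)/(-6)) = 8 - (6*(-¼) + (41/9)*(-⅙)) = 8 - (-3/2 - 41/54) = 8 - 1*(-61/27) = 8 + 61/27 = 277/27)
(O(10, -9) + S(w))² = (-9 + 277/27)² = (34/27)² = 1156/729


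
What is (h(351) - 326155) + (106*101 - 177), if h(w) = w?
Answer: -315275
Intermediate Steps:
(h(351) - 326155) + (106*101 - 177) = (351 - 326155) + (106*101 - 177) = -325804 + (10706 - 177) = -325804 + 10529 = -315275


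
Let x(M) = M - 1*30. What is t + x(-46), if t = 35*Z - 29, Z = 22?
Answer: 665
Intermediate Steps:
x(M) = -30 + M (x(M) = M - 30 = -30 + M)
t = 741 (t = 35*22 - 29 = 770 - 29 = 741)
t + x(-46) = 741 + (-30 - 46) = 741 - 76 = 665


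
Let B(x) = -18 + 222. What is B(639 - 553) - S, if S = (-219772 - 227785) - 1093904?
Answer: 1541665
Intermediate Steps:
S = -1541461 (S = -447557 - 1093904 = -1541461)
B(x) = 204
B(639 - 553) - S = 204 - 1*(-1541461) = 204 + 1541461 = 1541665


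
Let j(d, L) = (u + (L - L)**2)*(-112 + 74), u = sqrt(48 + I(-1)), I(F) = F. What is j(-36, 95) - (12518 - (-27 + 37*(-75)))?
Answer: -15320 - 38*sqrt(47) ≈ -15581.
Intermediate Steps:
u = sqrt(47) (u = sqrt(48 - 1) = sqrt(47) ≈ 6.8557)
j(d, L) = -38*sqrt(47) (j(d, L) = (sqrt(47) + (L - L)**2)*(-112 + 74) = (sqrt(47) + 0**2)*(-38) = (sqrt(47) + 0)*(-38) = sqrt(47)*(-38) = -38*sqrt(47))
j(-36, 95) - (12518 - (-27 + 37*(-75))) = -38*sqrt(47) - (12518 - (-27 + 37*(-75))) = -38*sqrt(47) - (12518 - (-27 - 2775)) = -38*sqrt(47) - (12518 - 1*(-2802)) = -38*sqrt(47) - (12518 + 2802) = -38*sqrt(47) - 1*15320 = -38*sqrt(47) - 15320 = -15320 - 38*sqrt(47)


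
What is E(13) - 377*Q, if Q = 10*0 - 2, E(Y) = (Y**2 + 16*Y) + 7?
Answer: 1138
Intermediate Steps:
E(Y) = 7 + Y**2 + 16*Y
Q = -2 (Q = 0 - 2 = -2)
E(13) - 377*Q = (7 + 13**2 + 16*13) - 377*(-2) = (7 + 169 + 208) + 754 = 384 + 754 = 1138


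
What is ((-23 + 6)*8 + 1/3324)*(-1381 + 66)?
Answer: 594462845/3324 ≈ 1.7884e+5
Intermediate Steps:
((-23 + 6)*8 + 1/3324)*(-1381 + 66) = (-17*8 + 1/3324)*(-1315) = (-136 + 1/3324)*(-1315) = -452063/3324*(-1315) = 594462845/3324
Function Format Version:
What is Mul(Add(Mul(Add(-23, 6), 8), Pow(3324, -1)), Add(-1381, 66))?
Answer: Rational(594462845, 3324) ≈ 1.7884e+5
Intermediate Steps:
Mul(Add(Mul(Add(-23, 6), 8), Pow(3324, -1)), Add(-1381, 66)) = Mul(Add(Mul(-17, 8), Rational(1, 3324)), -1315) = Mul(Add(-136, Rational(1, 3324)), -1315) = Mul(Rational(-452063, 3324), -1315) = Rational(594462845, 3324)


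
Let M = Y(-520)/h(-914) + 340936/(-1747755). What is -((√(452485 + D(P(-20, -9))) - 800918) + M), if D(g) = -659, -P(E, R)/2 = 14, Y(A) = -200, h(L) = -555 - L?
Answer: 502531701580334/627444045 - √451826 ≈ 8.0025e+5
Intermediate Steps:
P(E, R) = -28 (P(E, R) = -2*14 = -28)
M = -471947024/627444045 (M = -200/(-555 - 1*(-914)) + 340936/(-1747755) = -200/(-555 + 914) + 340936*(-1/1747755) = -200/359 - 340936/1747755 = -471947024/627444045 ≈ -0.75217)
-((√(452485 + D(P(-20, -9))) - 800918) + M) = -((√(452485 - 659) - 800918) - 471947024/627444045) = -((√451826 - 800918) - 471947024/627444045) = -((-800918 + √451826) - 471947024/627444045) = -(-502531701580334/627444045 + √451826) = 502531701580334/627444045 - √451826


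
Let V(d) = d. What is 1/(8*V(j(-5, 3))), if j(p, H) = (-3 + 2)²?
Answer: ⅛ ≈ 0.12500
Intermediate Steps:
j(p, H) = 1 (j(p, H) = (-1)² = 1)
1/(8*V(j(-5, 3))) = 1/(8*1) = 1/8 = ⅛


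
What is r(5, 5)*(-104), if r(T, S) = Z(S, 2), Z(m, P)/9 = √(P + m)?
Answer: -936*√7 ≈ -2476.4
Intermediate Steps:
Z(m, P) = 9*√(P + m)
r(T, S) = 9*√(2 + S)
r(5, 5)*(-104) = (9*√(2 + 5))*(-104) = (9*√7)*(-104) = -936*√7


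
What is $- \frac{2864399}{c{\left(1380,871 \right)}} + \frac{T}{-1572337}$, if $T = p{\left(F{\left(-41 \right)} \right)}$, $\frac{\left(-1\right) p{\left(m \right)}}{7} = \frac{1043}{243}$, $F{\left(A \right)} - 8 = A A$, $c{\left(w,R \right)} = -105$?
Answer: $\frac{364807843223038}{13372726185} \approx 27280.0$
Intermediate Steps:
$F{\left(A \right)} = 8 + A^{2}$ ($F{\left(A \right)} = 8 + A A = 8 + A^{2}$)
$p{\left(m \right)} = - \frac{7301}{243}$ ($p{\left(m \right)} = - 7 \cdot \frac{1043}{243} = - 7 \cdot 1043 \cdot \frac{1}{243} = \left(-7\right) \frac{1043}{243} = - \frac{7301}{243}$)
$T = - \frac{7301}{243} \approx -30.045$
$- \frac{2864399}{c{\left(1380,871 \right)}} + \frac{T}{-1572337} = - \frac{2864399}{-105} - \frac{7301}{243 \left(-1572337\right)} = \left(-2864399\right) \left(- \frac{1}{105}\right) - - \frac{7301}{382077891} = \frac{2864399}{105} + \frac{7301}{382077891} = \frac{364807843223038}{13372726185}$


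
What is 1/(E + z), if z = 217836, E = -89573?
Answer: 1/128263 ≈ 7.7965e-6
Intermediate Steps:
1/(E + z) = 1/(-89573 + 217836) = 1/128263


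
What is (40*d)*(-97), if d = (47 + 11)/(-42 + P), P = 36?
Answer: 112520/3 ≈ 37507.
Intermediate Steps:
d = -29/3 (d = (47 + 11)/(-42 + 36) = 58/(-6) = 58*(-⅙) = -29/3 ≈ -9.6667)
(40*d)*(-97) = (40*(-29/3))*(-97) = -1160/3*(-97) = 112520/3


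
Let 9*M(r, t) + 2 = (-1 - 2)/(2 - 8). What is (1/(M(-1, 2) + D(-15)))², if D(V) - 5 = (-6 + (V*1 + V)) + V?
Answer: 36/76729 ≈ 0.00046918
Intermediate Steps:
M(r, t) = -⅙ (M(r, t) = -2/9 + ((-1 - 2)/(2 - 8))/9 = -2/9 + (-3/(-6))/9 = -2/9 + (-3*(-⅙))/9 = -2/9 + (⅑)*(½) = -2/9 + 1/18 = -⅙)
D(V) = -1 + 3*V (D(V) = 5 + ((-6 + (V*1 + V)) + V) = 5 + ((-6 + (V + V)) + V) = 5 + ((-6 + 2*V) + V) = 5 + (-6 + 3*V) = -1 + 3*V)
(1/(M(-1, 2) + D(-15)))² = (1/(-⅙ + (-1 + 3*(-15))))² = (1/(-⅙ + (-1 - 45)))² = (1/(-⅙ - 46))² = (1/(-277/6))² = (-6/277)² = 36/76729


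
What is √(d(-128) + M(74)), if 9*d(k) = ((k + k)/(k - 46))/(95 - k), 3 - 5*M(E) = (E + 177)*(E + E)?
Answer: I*√25166397750333/58203 ≈ 86.192*I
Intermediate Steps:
M(E) = ⅗ - 2*E*(177 + E)/5 (M(E) = ⅗ - (E + 177)*(E + E)/5 = ⅗ - (177 + E)*2*E/5 = ⅗ - 2*E*(177 + E)/5)
d(k) = 2*k/(9*(-46 + k)*(95 - k)) (d(k) = (((k + k)/(k - 46))/(95 - k))/9 = (((2*k)/(-46 + k))/(95 - k))/9 = ((2*k/(-46 + k))/(95 - k))/9 = (2*k/((-46 + k)*(95 - k)))/9 = 2*k/(9*(-46 + k)*(95 - k)))
√(d(-128) + M(74)) = √(-2*(-128)/(39330 - 1269*(-128) + 9*(-128)²) + (⅗ - 354/5*74 - ⅖*74²)) = √(-2*(-128)/(39330 + 162432 + 9*16384) + (⅗ - 26196/5 - ⅖*5476)) = √(-2*(-128)/(39330 + 162432 + 147456) + (⅗ - 26196/5 - 10952/5)) = √(-2*(-128)/349218 - 7429) = √(-2*(-128)*1/349218 - 7429) = √(128/174609 - 7429) = √(-1297170133/174609) = I*√25166397750333/58203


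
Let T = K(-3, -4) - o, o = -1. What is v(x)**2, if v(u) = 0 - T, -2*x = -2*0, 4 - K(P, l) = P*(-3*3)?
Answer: 484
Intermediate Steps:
K(P, l) = 4 + 9*P (K(P, l) = 4 - P*(-3*3) = 4 - P*(-9) = 4 - (-9)*P = 4 + 9*P)
T = -22 (T = (4 + 9*(-3)) - 1*(-1) = (4 - 27) + 1 = -23 + 1 = -22)
x = 0 (x = -(-1)*0 = -1/2*0 = 0)
v(u) = 22 (v(u) = 0 - 1*(-22) = 0 + 22 = 22)
v(x)**2 = 22**2 = 484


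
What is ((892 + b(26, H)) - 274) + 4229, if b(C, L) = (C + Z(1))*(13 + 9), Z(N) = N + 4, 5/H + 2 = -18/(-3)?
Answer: 5529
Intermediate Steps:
H = 5/4 (H = 5/(-2 - 18/(-3)) = 5/(-2 - 18*(-⅓)) = 5/(-2 + 6) = 5/4 ≈ 1.2500)
Z(N) = 4 + N
b(C, L) = 110 + 22*C (b(C, L) = (C + (4 + 1))*(13 + 9) = (C + 5)*22 = (5 + C)*22 = 110 + 22*C)
((892 + b(26, H)) - 274) + 4229 = ((892 + (110 + 22*26)) - 274) + 4229 = ((892 + (110 + 572)) - 274) + 4229 = ((892 + 682) - 274) + 4229 = (1574 - 274) + 4229 = 1300 + 4229 = 5529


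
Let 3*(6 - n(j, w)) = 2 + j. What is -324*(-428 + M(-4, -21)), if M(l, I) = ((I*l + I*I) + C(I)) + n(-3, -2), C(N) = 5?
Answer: -35100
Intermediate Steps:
n(j, w) = 16/3 - j/3 (n(j, w) = 6 - (2 + j)/3 = 6 + (-⅔ - j/3) = 16/3 - j/3)
M(l, I) = 34/3 + I² + I*l (M(l, I) = ((I*l + I*I) + 5) + (16/3 - ⅓*(-3)) = ((I*l + I²) + 5) + (16/3 + 1) = ((I² + I*l) + 5) + 19/3 = (5 + I² + I*l) + 19/3 = 34/3 + I² + I*l)
-324*(-428 + M(-4, -21)) = -324*(-428 + (34/3 + (-21)² - 21*(-4))) = -324*(-428 + (34/3 + 441 + 84)) = -324*(-428 + 1609/3) = -324*325/3 = -35100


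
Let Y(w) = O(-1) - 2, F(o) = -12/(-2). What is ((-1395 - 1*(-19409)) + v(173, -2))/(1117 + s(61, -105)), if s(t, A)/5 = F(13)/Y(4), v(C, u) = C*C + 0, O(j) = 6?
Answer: 95886/2249 ≈ 42.635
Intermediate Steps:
F(o) = 6 (F(o) = -12*(-½) = 6)
v(C, u) = C² (v(C, u) = C² + 0 = C²)
Y(w) = 4 (Y(w) = 6 - 2 = 4)
s(t, A) = 15/2 (s(t, A) = 5*(6/4) = 5*(6*(¼)) = 5*(3/2) = 15/2)
((-1395 - 1*(-19409)) + v(173, -2))/(1117 + s(61, -105)) = ((-1395 - 1*(-19409)) + 173²)/(1117 + 15/2) = ((-1395 + 19409) + 29929)/(2249/2) = (18014 + 29929)*(2/2249) = 47943*(2/2249) = 95886/2249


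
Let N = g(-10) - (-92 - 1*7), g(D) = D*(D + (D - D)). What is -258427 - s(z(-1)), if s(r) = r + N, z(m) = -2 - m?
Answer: -258625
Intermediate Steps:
g(D) = D² (g(D) = D*(D + 0) = D*D = D²)
N = 199 (N = (-10)² - (-92 - 1*7) = 100 - (-92 - 7) = 100 - 1*(-99) = 100 + 99 = 199)
s(r) = 199 + r (s(r) = r + 199 = 199 + r)
-258427 - s(z(-1)) = -258427 - (199 + (-2 - 1*(-1))) = -258427 - (199 + (-2 + 1)) = -258427 - (199 - 1) = -258427 - 1*198 = -258427 - 198 = -258625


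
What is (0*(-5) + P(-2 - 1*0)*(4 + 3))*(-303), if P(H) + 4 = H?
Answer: 12726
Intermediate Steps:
P(H) = -4 + H
(0*(-5) + P(-2 - 1*0)*(4 + 3))*(-303) = (0*(-5) + (-4 + (-2 - 1*0))*(4 + 3))*(-303) = (0 + (-4 + (-2 + 0))*7)*(-303) = (0 + (-4 - 2)*7)*(-303) = (0 - 6*7)*(-303) = (0 - 42)*(-303) = -42*(-303) = 12726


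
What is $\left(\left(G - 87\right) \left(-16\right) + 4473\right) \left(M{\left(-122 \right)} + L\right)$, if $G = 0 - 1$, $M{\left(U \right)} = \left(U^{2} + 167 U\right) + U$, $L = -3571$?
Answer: $-54005223$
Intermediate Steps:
$M{\left(U \right)} = U^{2} + 168 U$
$G = -1$
$\left(\left(G - 87\right) \left(-16\right) + 4473\right) \left(M{\left(-122 \right)} + L\right) = \left(\left(-1 - 87\right) \left(-16\right) + 4473\right) \left(- 122 \left(168 - 122\right) - 3571\right) = \left(\left(-88\right) \left(-16\right) + 4473\right) \left(\left(-122\right) 46 - 3571\right) = \left(1408 + 4473\right) \left(-5612 - 3571\right) = 5881 \left(-9183\right) = -54005223$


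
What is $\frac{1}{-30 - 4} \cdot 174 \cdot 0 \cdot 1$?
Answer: $0$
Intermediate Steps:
$\frac{1}{-30 - 4} \cdot 174 \cdot 0 \cdot 1 = \frac{1}{-34} \cdot 174 \cdot 0 = \left(- \frac{1}{34}\right) 174 \cdot 0 = \left(- \frac{87}{17}\right) 0 = 0$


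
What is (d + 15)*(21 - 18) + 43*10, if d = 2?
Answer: 481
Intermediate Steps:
(d + 15)*(21 - 18) + 43*10 = (2 + 15)*(21 - 18) + 43*10 = 17*3 + 430 = 51 + 430 = 481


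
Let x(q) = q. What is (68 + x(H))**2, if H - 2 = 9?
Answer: 6241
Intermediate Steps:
H = 11 (H = 2 + 9 = 11)
(68 + x(H))**2 = (68 + 11)**2 = 79**2 = 6241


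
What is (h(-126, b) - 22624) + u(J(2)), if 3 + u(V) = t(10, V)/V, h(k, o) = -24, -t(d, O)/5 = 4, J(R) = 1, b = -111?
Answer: -22671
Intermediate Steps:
t(d, O) = -20 (t(d, O) = -5*4 = -20)
u(V) = -3 - 20/V
(h(-126, b) - 22624) + u(J(2)) = (-24 - 22624) + (-3 - 20/1) = -22648 + (-3 - 20*1) = -22648 + (-3 - 20) = -22648 - 23 = -22671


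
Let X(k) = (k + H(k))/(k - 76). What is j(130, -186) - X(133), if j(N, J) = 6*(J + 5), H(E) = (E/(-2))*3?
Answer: -6509/6 ≈ -1084.8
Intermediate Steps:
H(E) = -3*E/2 (H(E) = (E*(-½))*3 = -E/2*3 = -3*E/2)
j(N, J) = 30 + 6*J (j(N, J) = 6*(5 + J) = 30 + 6*J)
X(k) = -k/(2*(-76 + k)) (X(k) = (k - 3*k/2)/(k - 76) = (-k/2)/(-76 + k) = -k/(2*(-76 + k)))
j(130, -186) - X(133) = (30 + 6*(-186)) - (-1)*133/(-152 + 2*133) = (30 - 1116) - (-1)*133/(-152 + 266) = -1086 - (-1)*133/114 = -1086 - 1*(-7/6) = -1086 + 7/6 = -6509/6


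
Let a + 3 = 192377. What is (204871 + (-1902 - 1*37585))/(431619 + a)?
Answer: 165384/623993 ≈ 0.26504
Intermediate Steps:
a = 192374 (a = -3 + 192377 = 192374)
(204871 + (-1902 - 1*37585))/(431619 + a) = (204871 + (-1902 - 1*37585))/(431619 + 192374) = (204871 + (-1902 - 37585))/623993 = (204871 - 39487)*(1/623993) = 165384*(1/623993) = 165384/623993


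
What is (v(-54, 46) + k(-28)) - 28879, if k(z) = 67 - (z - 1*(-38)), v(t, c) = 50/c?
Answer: -662881/23 ≈ -28821.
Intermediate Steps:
k(z) = 29 - z (k(z) = 67 - (z + 38) = 67 - (38 + z) = 67 + (-38 - z) = 29 - z)
(v(-54, 46) + k(-28)) - 28879 = (50/46 + (29 - 1*(-28))) - 28879 = (50*(1/46) + (29 + 28)) - 28879 = (25/23 + 57) - 28879 = 1336/23 - 28879 = -662881/23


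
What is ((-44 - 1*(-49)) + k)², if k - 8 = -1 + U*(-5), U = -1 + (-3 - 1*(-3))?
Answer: 289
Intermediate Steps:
U = -1 (U = -1 + (-3 + 3) = -1 + 0 = -1)
k = 12 (k = 8 + (-1 - 1*(-5)) = 8 + (-1 + 5) = 8 + 4 = 12)
((-44 - 1*(-49)) + k)² = ((-44 - 1*(-49)) + 12)² = ((-44 + 49) + 12)² = (5 + 12)² = 17² = 289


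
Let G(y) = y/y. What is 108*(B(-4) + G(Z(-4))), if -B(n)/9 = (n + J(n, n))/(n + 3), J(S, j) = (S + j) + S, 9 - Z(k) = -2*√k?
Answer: -15444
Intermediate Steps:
Z(k) = 9 + 2*√k (Z(k) = 9 - (-2)*√k = 9 + 2*√k)
J(S, j) = j + 2*S
G(y) = 1
B(n) = -36*n/(3 + n) (B(n) = -9*(n + (n + 2*n))/(n + 3) = -9*(n + 3*n)/(3 + n) = -9*4*n/(3 + n) = -36*n/(3 + n))
108*(B(-4) + G(Z(-4))) = 108*(-36*(-4)/(3 - 4) + 1) = 108*(-36*(-4)/(-1) + 1) = 108*(-36*(-4)*(-1) + 1) = 108*(-144 + 1) = 108*(-143) = -15444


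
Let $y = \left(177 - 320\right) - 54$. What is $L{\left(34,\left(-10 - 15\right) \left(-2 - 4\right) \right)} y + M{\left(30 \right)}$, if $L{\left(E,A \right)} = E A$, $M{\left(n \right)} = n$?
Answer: $-1004670$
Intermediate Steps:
$L{\left(E,A \right)} = A E$
$y = -197$ ($y = -143 - 54 = -197$)
$L{\left(34,\left(-10 - 15\right) \left(-2 - 4\right) \right)} y + M{\left(30 \right)} = \left(-10 - 15\right) \left(-2 - 4\right) 34 \left(-197\right) + 30 = \left(-25\right) \left(-6\right) 34 \left(-197\right) + 30 = 150 \cdot 34 \left(-197\right) + 30 = 5100 \left(-197\right) + 30 = -1004700 + 30 = -1004670$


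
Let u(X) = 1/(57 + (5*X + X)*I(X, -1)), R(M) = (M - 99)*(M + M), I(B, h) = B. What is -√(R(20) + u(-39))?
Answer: -I*√266474856057/9183 ≈ -56.214*I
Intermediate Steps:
R(M) = 2*M*(-99 + M) (R(M) = (-99 + M)*(2*M) = 2*M*(-99 + M))
u(X) = 1/(57 + 6*X²) (u(X) = 1/(57 + (5*X + X)*X) = 1/(57 + (6*X)*X) = 1/(57 + 6*X²))
-√(R(20) + u(-39)) = -√(2*20*(-99 + 20) + 1/(3*(19 + 2*(-39)²))) = -√(2*20*(-79) + 1/(3*(19 + 2*1521))) = -√(-3160 + 1/(3*(19 + 3042))) = -√(-3160 + (⅓)/3061) = -√(-3160 + (⅓)*(1/3061)) = -√(-3160 + 1/9183) = -√(-29018279/9183) = -I*√266474856057/9183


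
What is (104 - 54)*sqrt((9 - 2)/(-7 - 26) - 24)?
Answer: 50*I*sqrt(26367)/33 ≈ 246.03*I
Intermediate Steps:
(104 - 54)*sqrt((9 - 2)/(-7 - 26) - 24) = 50*sqrt(7/(-33) - 24) = 50*sqrt(7*(-1/33) - 24) = 50*sqrt(-7/33 - 24) = 50*sqrt(-799/33) = 50*(I*sqrt(26367)/33) = 50*I*sqrt(26367)/33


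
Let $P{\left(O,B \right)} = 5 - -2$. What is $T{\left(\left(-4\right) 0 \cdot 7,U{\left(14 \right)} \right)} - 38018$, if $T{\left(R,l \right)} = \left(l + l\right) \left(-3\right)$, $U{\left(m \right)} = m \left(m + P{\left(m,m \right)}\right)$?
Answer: $-39782$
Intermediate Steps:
$P{\left(O,B \right)} = 7$ ($P{\left(O,B \right)} = 5 + 2 = 7$)
$U{\left(m \right)} = m \left(7 + m\right)$ ($U{\left(m \right)} = m \left(m + 7\right) = m \left(7 + m\right)$)
$T{\left(R,l \right)} = - 6 l$ ($T{\left(R,l \right)} = 2 l \left(-3\right) = - 6 l$)
$T{\left(\left(-4\right) 0 \cdot 7,U{\left(14 \right)} \right)} - 38018 = - 6 \cdot 14 \left(7 + 14\right) - 38018 = - 6 \cdot 14 \cdot 21 - 38018 = \left(-6\right) 294 - 38018 = -1764 - 38018 = -39782$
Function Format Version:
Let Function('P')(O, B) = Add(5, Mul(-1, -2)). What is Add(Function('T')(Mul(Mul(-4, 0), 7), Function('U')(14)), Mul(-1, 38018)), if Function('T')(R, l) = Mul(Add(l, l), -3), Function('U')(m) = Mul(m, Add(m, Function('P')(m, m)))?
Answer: -39782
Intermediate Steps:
Function('P')(O, B) = 7 (Function('P')(O, B) = Add(5, 2) = 7)
Function('U')(m) = Mul(m, Add(7, m)) (Function('U')(m) = Mul(m, Add(m, 7)) = Mul(m, Add(7, m)))
Function('T')(R, l) = Mul(-6, l) (Function('T')(R, l) = Mul(Mul(2, l), -3) = Mul(-6, l))
Add(Function('T')(Mul(Mul(-4, 0), 7), Function('U')(14)), Mul(-1, 38018)) = Add(Mul(-6, Mul(14, Add(7, 14))), Mul(-1, 38018)) = Add(Mul(-6, Mul(14, 21)), -38018) = Add(Mul(-6, 294), -38018) = Add(-1764, -38018) = -39782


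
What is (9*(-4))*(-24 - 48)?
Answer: 2592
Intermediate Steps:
(9*(-4))*(-24 - 48) = -36*(-72) = 2592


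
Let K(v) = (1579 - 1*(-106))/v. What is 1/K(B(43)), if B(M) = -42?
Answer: -42/1685 ≈ -0.024926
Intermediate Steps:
K(v) = 1685/v (K(v) = (1579 + 106)/v = 1685/v)
1/K(B(43)) = 1/(1685/(-42)) = 1/(1685*(-1/42)) = 1/(-1685/42) = -42/1685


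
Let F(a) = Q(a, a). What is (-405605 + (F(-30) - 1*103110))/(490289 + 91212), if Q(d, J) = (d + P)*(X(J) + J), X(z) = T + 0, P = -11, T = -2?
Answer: -507403/581501 ≈ -0.87257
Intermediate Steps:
X(z) = -2 (X(z) = -2 + 0 = -2)
Q(d, J) = (-11 + d)*(-2 + J) (Q(d, J) = (d - 11)*(-2 + J) = (-11 + d)*(-2 + J))
F(a) = 22 + a² - 13*a (F(a) = 22 - 11*a - 2*a + a*a = 22 - 11*a - 2*a + a² = 22 + a² - 13*a)
(-405605 + (F(-30) - 1*103110))/(490289 + 91212) = (-405605 + ((22 + (-30)² - 13*(-30)) - 1*103110))/(490289 + 91212) = (-405605 + ((22 + 900 + 390) - 103110))/581501 = (-405605 + (1312 - 103110))*(1/581501) = (-405605 - 101798)*(1/581501) = -507403*1/581501 = -507403/581501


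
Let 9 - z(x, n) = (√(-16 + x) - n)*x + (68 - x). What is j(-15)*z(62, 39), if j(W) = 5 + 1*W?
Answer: -24210 + 620*√46 ≈ -20005.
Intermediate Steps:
z(x, n) = -59 + x - x*(√(-16 + x) - n) (z(x, n) = 9 - ((√(-16 + x) - n)*x + (68 - x)) = 9 - (x*(√(-16 + x) - n) + (68 - x)) = 9 - (68 - x + x*(√(-16 + x) - n)) = 9 + (-68 + x - x*(√(-16 + x) - n)) = -59 + x - x*(√(-16 + x) - n))
j(W) = 5 + W
j(-15)*z(62, 39) = (5 - 15)*(-59 + 62 + 39*62 - 1*62*√(-16 + 62)) = -10*(-59 + 62 + 2418 - 1*62*√46) = -10*(-59 + 62 + 2418 - 62*√46) = -10*(2421 - 62*√46) = -24210 + 620*√46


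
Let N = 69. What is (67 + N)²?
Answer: 18496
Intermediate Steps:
(67 + N)² = (67 + 69)² = 136² = 18496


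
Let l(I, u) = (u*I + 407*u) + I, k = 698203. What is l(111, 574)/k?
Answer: 297443/698203 ≈ 0.42601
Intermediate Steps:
l(I, u) = I + 407*u + I*u (l(I, u) = (I*u + 407*u) + I = (407*u + I*u) + I = I + 407*u + I*u)
l(111, 574)/k = (111 + 407*574 + 111*574)/698203 = (111 + 233618 + 63714)*(1/698203) = 297443*(1/698203) = 297443/698203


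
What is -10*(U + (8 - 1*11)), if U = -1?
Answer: 40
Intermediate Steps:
-10*(U + (8 - 1*11)) = -10*(-1 + (8 - 1*11)) = -10*(-1 + (8 - 11)) = -10*(-1 - 3) = -10*(-4) = 40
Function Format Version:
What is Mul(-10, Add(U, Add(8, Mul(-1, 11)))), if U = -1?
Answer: 40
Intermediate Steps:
Mul(-10, Add(U, Add(8, Mul(-1, 11)))) = Mul(-10, Add(-1, Add(8, Mul(-1, 11)))) = Mul(-10, Add(-1, Add(8, -11))) = Mul(-10, Add(-1, -3)) = Mul(-10, -4) = 40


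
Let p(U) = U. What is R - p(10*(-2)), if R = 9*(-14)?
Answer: -106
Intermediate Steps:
R = -126
R - p(10*(-2)) = -126 - 10*(-2) = -126 - 1*(-20) = -126 + 20 = -106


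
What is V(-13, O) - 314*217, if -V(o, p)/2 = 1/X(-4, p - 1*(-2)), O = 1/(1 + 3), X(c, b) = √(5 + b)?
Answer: -68138 - 4*√29/29 ≈ -68139.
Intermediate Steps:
O = ¼ (O = 1/4 = ¼ ≈ 0.25000)
V(o, p) = -2/√(7 + p) (V(o, p) = -2/√(5 + (p - 1*(-2))) = -2/√(5 + (p + 2)) = -2/√(5 + (2 + p)) = -2/√(7 + p))
V(-13, O) - 314*217 = -2/√(7 + ¼) - 314*217 = -4*√29/29 - 68138 = -68138 - 4*√29/29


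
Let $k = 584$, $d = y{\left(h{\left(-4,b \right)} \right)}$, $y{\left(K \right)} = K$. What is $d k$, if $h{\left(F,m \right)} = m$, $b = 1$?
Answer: $584$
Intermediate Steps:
$d = 1$
$d k = 1 \cdot 584 = 584$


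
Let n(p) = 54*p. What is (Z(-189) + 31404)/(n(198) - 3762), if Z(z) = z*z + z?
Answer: 11156/1155 ≈ 9.6589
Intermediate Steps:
Z(z) = z + z² (Z(z) = z² + z = z + z²)
(Z(-189) + 31404)/(n(198) - 3762) = (-189*(1 - 189) + 31404)/(54*198 - 3762) = (-189*(-188) + 31404)/(10692 - 3762) = (35532 + 31404)/6930 = 66936*(1/6930) = 11156/1155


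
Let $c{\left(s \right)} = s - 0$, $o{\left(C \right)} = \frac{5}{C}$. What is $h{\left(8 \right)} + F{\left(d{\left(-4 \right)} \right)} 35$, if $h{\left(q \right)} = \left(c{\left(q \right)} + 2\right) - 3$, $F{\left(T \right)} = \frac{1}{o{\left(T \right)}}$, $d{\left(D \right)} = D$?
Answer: $-21$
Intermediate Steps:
$c{\left(s \right)} = s$ ($c{\left(s \right)} = s + 0 = s$)
$F{\left(T \right)} = \frac{T}{5}$ ($F{\left(T \right)} = \frac{1}{5 \frac{1}{T}} = \frac{T}{5}$)
$h{\left(q \right)} = -1 + q$ ($h{\left(q \right)} = \left(q + 2\right) - 3 = \left(2 + q\right) - 3 = -1 + q$)
$h{\left(8 \right)} + F{\left(d{\left(-4 \right)} \right)} 35 = \left(-1 + 8\right) + \frac{1}{5} \left(-4\right) 35 = 7 - 28 = -21$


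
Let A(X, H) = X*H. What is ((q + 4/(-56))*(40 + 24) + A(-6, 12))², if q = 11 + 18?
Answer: 155151936/49 ≈ 3.1664e+6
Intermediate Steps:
q = 29
A(X, H) = H*X
((q + 4/(-56))*(40 + 24) + A(-6, 12))² = ((29 + 4/(-56))*(40 + 24) + 12*(-6))² = ((29 + 4*(-1/56))*64 - 72)² = ((29 - 1/14)*64 - 72)² = ((405/14)*64 - 72)² = (12960/7 - 72)² = (12456/7)² = 155151936/49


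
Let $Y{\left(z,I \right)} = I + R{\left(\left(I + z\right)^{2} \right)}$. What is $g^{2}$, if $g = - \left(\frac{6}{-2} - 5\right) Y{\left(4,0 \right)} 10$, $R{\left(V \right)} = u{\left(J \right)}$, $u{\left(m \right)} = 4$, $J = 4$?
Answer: $102400$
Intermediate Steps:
$R{\left(V \right)} = 4$
$Y{\left(z,I \right)} = 4 + I$ ($Y{\left(z,I \right)} = I + 4 = 4 + I$)
$g = 320$ ($g = - \left(\frac{6}{-2} - 5\right) \left(4 + 0\right) 10 = - \left(6 \left(- \frac{1}{2}\right) - 5\right) 4 \cdot 10 = - \left(-3 - 5\right) 4 \cdot 10 = - \left(-8\right) 4 \cdot 10 = \left(-1\right) \left(-32\right) 10 = 32 \cdot 10 = 320$)
$g^{2} = 320^{2} = 102400$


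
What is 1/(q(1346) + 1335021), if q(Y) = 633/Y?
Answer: 1346/1796938899 ≈ 7.4905e-7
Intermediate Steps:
1/(q(1346) + 1335021) = 1/(633/1346 + 1335021) = 1/(1796938899/1346) = 1346/1796938899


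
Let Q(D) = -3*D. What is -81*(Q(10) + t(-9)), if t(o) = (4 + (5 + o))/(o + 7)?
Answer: 2430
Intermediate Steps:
t(o) = (9 + o)/(7 + o)
-81*(Q(10) + t(-9)) = -81*(-3*10 + (9 - 9)/(7 - 9)) = -81*(-30 + 0/(-2)) = -81*(-30 - ½*0) = -81*(-30 + 0) = -81*(-30) = 2430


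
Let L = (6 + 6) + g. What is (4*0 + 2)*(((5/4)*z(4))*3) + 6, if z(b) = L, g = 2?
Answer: 111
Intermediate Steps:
L = 14 (L = (6 + 6) + 2 = 12 + 2 = 14)
z(b) = 14
(4*0 + 2)*(((5/4)*z(4))*3) + 6 = (4*0 + 2)*(((5/4)*14)*3) + 6 = (0 + 2)*(((5*(¼))*14)*3) + 6 = 2*(((5/4)*14)*3) + 6 = 2*((35/2)*3) + 6 = 2*(105/2) + 6 = 105 + 6 = 111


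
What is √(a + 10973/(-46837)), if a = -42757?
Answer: 3*I*√10421860022126/46837 ≈ 206.78*I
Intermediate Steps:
√(a + 10973/(-46837)) = √(-42757 + 10973/(-46837)) = √(-42757 + 10973*(-1/46837)) = √(-42757 - 10973/46837) = √(-2002620582/46837) = 3*I*√10421860022126/46837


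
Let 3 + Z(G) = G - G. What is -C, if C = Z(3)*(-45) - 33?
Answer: -102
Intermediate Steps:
Z(G) = -3 (Z(G) = -3 + (G - G) = -3 + 0 = -3)
C = 102 (C = -3*(-45) - 33 = 135 - 33 = 102)
-C = -1*102 = -102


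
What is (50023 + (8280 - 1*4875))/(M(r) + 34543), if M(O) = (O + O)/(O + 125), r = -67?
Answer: 20387/13180 ≈ 1.5468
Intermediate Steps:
M(O) = 2*O/(125 + O) (M(O) = (2*O)/(125 + O) = 2*O/(125 + O))
(50023 + (8280 - 1*4875))/(M(r) + 34543) = (50023 + (8280 - 1*4875))/(2*(-67)/(125 - 67) + 34543) = (50023 + (8280 - 4875))/(2*(-67)/58 + 34543) = (50023 + 3405)/(2*(-67)*(1/58) + 34543) = 53428/(-67/29 + 34543) = 53428/(1001680/29) = 53428*(29/1001680) = 20387/13180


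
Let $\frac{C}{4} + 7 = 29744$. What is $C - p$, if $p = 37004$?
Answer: $81944$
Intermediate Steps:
$C = 118948$ ($C = -28 + 4 \cdot 29744 = -28 + 118976 = 118948$)
$C - p = 118948 - 37004 = 81944$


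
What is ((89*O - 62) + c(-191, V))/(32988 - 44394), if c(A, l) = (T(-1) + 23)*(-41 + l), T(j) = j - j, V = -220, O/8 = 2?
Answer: 1547/3802 ≈ 0.40689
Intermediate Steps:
O = 16 (O = 8*2 = 16)
T(j) = 0
c(A, l) = -943 + 23*l (c(A, l) = (0 + 23)*(-41 + l) = 23*(-41 + l) = -943 + 23*l)
((89*O - 62) + c(-191, V))/(32988 - 44394) = ((89*16 - 62) + (-943 + 23*(-220)))/(32988 - 44394) = ((1424 - 62) + (-943 - 5060))/(-11406) = (1362 - 6003)*(-1/11406) = -4641*(-1/11406) = 1547/3802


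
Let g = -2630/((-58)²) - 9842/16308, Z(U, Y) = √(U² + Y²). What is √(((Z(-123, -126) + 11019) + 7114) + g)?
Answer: √(28162512050169 + 4659680763*√3445)/39411 ≈ 135.31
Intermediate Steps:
g = -4749908/3428757 (g = -2630/3364 - 9842*1/16308 = -2630*1/3364 - 4921/8154 = -1315/1682 - 4921/8154 = -4749908/3428757 ≈ -1.3853)
√(((Z(-123, -126) + 11019) + 7114) + g) = √(((√((-123)² + (-126)²) + 11019) + 7114) - 4749908/3428757) = √(((√(15129 + 15876) + 11019) + 7114) - 4749908/3428757) = √(((√31005 + 11019) + 7114) - 4749908/3428757) = √(((3*√3445 + 11019) + 7114) - 4749908/3428757) = √(((11019 + 3*√3445) + 7114) - 4749908/3428757) = √((18133 + 3*√3445) - 4749908/3428757) = √(62168900773/3428757 + 3*√3445)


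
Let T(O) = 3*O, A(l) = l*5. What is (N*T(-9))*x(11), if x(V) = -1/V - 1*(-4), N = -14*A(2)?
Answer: 162540/11 ≈ 14776.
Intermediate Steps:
A(l) = 5*l
N = -140 (N = -70*2 = -14*10 = -140)
x(V) = 4 - 1/V (x(V) = -1/V + 4 = 4 - 1/V)
(N*T(-9))*x(11) = (-420*(-9))*(4 - 1/11) = (-140*(-27))*(4 - 1*1/11) = 3780*(4 - 1/11) = 3780*(43/11) = 162540/11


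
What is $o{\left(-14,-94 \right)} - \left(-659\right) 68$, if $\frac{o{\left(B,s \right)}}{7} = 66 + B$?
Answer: $45176$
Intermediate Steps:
$o{\left(B,s \right)} = 462 + 7 B$ ($o{\left(B,s \right)} = 7 \left(66 + B\right) = 462 + 7 B$)
$o{\left(-14,-94 \right)} - \left(-659\right) 68 = \left(462 + 7 \left(-14\right)\right) - \left(-659\right) 68 = \left(462 - 98\right) - -44812 = 364 + 44812 = 45176$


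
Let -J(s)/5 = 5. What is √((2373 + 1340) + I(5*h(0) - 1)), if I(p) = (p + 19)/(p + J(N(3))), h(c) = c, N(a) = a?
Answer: 2*√156845/13 ≈ 60.929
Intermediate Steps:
J(s) = -25 (J(s) = -5*5 = -25)
I(p) = (19 + p)/(-25 + p) (I(p) = (p + 19)/(p - 25) = (19 + p)/(-25 + p))
√((2373 + 1340) + I(5*h(0) - 1)) = √((2373 + 1340) + (19 + (5*0 - 1))/(-25 + (5*0 - 1))) = √(3713 + (19 + (0 - 1))/(-25 + (0 - 1))) = √(3713 + (19 - 1)/(-25 - 1)) = √(3713 + 18/(-26)) = √(3713 - 1/26*18) = √(3713 - 9/13) = √(48260/13) = 2*√156845/13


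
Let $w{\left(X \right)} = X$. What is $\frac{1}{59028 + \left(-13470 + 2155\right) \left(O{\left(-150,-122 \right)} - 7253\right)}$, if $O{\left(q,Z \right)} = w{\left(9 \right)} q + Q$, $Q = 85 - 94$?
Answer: $\frac{1}{97503808} \approx 1.0256 \cdot 10^{-8}$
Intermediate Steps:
$Q = -9$ ($Q = 85 - 94 = -9$)
$O{\left(q,Z \right)} = -9 + 9 q$ ($O{\left(q,Z \right)} = 9 q - 9 = -9 + 9 q$)
$\frac{1}{59028 + \left(-13470 + 2155\right) \left(O{\left(-150,-122 \right)} - 7253\right)} = \frac{1}{59028 + \left(-13470 + 2155\right) \left(\left(-9 + 9 \left(-150\right)\right) - 7253\right)} = \frac{1}{59028 - 11315 \left(\left(-9 - 1350\right) - 7253\right)} = \frac{1}{59028 - 11315 \left(-1359 - 7253\right)} = \frac{1}{59028 - -97444780} = \frac{1}{59028 + 97444780} = \frac{1}{97503808}$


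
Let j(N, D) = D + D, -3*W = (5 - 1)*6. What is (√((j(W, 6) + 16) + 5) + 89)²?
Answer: (89 + √33)² ≈ 8976.5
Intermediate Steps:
W = -8 (W = -(5 - 1)*6/3 = -4*6/3 = -⅓*24 = -8)
j(N, D) = 2*D
(√((j(W, 6) + 16) + 5) + 89)² = (√((2*6 + 16) + 5) + 89)² = (√((12 + 16) + 5) + 89)² = (√(28 + 5) + 89)² = (√33 + 89)² = (89 + √33)²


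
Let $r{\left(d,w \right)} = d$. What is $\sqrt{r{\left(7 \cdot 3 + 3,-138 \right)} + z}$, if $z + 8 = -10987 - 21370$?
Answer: $i \sqrt{32341} \approx 179.84 i$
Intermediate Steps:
$z = -32365$ ($z = -8 - 32357 = -32365$)
$\sqrt{r{\left(7 \cdot 3 + 3,-138 \right)} + z} = \sqrt{\left(7 \cdot 3 + 3\right) - 32365} = \sqrt{\left(21 + 3\right) - 32365} = \sqrt{24 - 32365} = \sqrt{-32341} = i \sqrt{32341}$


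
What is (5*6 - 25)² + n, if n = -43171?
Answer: -43146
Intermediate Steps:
(5*6 - 25)² + n = (5*6 - 25)² - 43171 = (30 - 25)² - 43171 = 5² - 43171 = 25 - 43171 = -43146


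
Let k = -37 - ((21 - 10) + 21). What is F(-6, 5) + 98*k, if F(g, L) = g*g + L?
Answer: -6721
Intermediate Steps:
F(g, L) = L + g² (F(g, L) = g² + L = L + g²)
k = -69 (k = -37 - (11 + 21) = -37 - 1*32 = -37 - 32 = -69)
F(-6, 5) + 98*k = (5 + (-6)²) + 98*(-69) = (5 + 36) - 6762 = 41 - 6762 = -6721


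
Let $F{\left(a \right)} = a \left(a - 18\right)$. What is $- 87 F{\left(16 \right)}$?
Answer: $2784$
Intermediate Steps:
$F{\left(a \right)} = a \left(-18 + a\right)$
$- 87 F{\left(16 \right)} = - 87 \cdot 16 \left(-18 + 16\right) = - 87 \cdot 16 \left(-2\right) = \left(-87\right) \left(-32\right) = 2784$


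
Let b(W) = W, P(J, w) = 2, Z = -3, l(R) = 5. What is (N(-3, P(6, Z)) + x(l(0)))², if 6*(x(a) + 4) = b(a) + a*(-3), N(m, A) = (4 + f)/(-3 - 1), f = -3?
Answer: 5041/144 ≈ 35.007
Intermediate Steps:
N(m, A) = -¼ (N(m, A) = (4 - 3)/(-3 - 1) = 1/(-4) = 1*(-¼) = -¼)
x(a) = -4 - a/3 (x(a) = -4 + (a + a*(-3))/6 = -4 + (a - 3*a)/6 = -4 + (-2*a)/6 = -4 - a/3)
(N(-3, P(6, Z)) + x(l(0)))² = (-¼ + (-4 - ⅓*5))² = (-¼ + (-4 - 5/3))² = (-¼ - 17/3)² = (-71/12)² = 5041/144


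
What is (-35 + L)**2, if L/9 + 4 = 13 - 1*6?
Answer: 64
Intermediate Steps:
L = 27 (L = -36 + 9*(13 - 1*6) = -36 + 9*(13 - 6) = -36 + 9*7 = -36 + 63 = 27)
(-35 + L)**2 = (-35 + 27)**2 = (-8)**2 = 64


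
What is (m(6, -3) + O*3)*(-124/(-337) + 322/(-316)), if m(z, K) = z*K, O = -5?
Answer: 1143945/53246 ≈ 21.484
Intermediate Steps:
m(z, K) = K*z
(m(6, -3) + O*3)*(-124/(-337) + 322/(-316)) = (-3*6 - 5*3)*(-124/(-337) + 322/(-316)) = (-18 - 15)*(-124*(-1/337) + 322*(-1/316)) = -33*(124/337 - 161/158) = -33*(-34665/53246) = 1143945/53246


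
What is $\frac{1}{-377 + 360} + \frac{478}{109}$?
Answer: $\frac{8017}{1853} \approx 4.3265$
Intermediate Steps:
$\frac{1}{-377 + 360} + \frac{478}{109} = \frac{1}{-17} + 478 \cdot \frac{1}{109} = - \frac{1}{17} + \frac{478}{109} = \frac{8017}{1853}$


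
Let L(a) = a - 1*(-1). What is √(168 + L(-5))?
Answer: 2*√41 ≈ 12.806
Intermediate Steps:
L(a) = 1 + a (L(a) = a + 1 = 1 + a)
√(168 + L(-5)) = √(168 + (1 - 5)) = √(168 - 4) = √164 = 2*√41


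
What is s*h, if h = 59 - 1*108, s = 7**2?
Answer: -2401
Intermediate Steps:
s = 49
h = -49 (h = 59 - 108 = -49)
s*h = 49*(-49) = -2401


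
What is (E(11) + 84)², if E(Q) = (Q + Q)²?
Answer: 322624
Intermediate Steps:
E(Q) = 4*Q² (E(Q) = (2*Q)² = 4*Q²)
(E(11) + 84)² = (4*11² + 84)² = (4*121 + 84)² = (484 + 84)² = 568² = 322624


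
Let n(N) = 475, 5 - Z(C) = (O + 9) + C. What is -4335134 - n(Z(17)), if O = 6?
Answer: -4335609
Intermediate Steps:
Z(C) = -10 - C (Z(C) = 5 - ((6 + 9) + C) = 5 - (15 + C) = 5 + (-15 - C) = -10 - C)
-4335134 - n(Z(17)) = -4335134 - 1*475 = -4335134 - 475 = -4335609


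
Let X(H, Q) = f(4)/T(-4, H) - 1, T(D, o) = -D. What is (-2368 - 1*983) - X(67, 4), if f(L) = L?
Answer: -3351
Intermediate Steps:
X(H, Q) = 0 (X(H, Q) = 4/(-1*(-4)) - 1 = 4/4 - 1 = (¼)*4 - 1 = 1 - 1 = 0)
(-2368 - 1*983) - X(67, 4) = (-2368 - 1*983) - 1*0 = (-2368 - 983) + 0 = -3351 + 0 = -3351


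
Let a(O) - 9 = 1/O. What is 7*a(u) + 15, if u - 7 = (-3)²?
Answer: 1255/16 ≈ 78.438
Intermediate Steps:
u = 16 (u = 7 + (-3)² = 7 + 9 = 16)
a(O) = 9 + 1/O
7*a(u) + 15 = 7*(9 + 1/16) + 15 = 7*(145/16) + 15 = 1015/16 + 15 = 1255/16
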